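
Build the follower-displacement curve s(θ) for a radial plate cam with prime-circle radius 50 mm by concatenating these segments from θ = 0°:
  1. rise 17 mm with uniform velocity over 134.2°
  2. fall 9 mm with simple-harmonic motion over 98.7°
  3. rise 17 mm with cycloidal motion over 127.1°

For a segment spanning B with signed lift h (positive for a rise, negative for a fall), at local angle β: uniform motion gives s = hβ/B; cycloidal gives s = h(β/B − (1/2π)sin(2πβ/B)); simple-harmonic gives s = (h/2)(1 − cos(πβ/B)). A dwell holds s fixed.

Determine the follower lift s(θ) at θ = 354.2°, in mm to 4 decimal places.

seg 1 [0°–134.2°] uniform, h=17: full span → s += 17 → s = 17.0000
seg 2 [134.2°–232.9°] simple-harmonic, h=-9: full span → s += -9 → s = 8.0000
seg 3 [232.9°–360°] cycloidal, h=17: θ=354.2° here. β=121.3, B=127.1. 17·(0.9544 − sin(2π·0.9544)/(2π)) = 16.9894 → s = 24.9894

24.9894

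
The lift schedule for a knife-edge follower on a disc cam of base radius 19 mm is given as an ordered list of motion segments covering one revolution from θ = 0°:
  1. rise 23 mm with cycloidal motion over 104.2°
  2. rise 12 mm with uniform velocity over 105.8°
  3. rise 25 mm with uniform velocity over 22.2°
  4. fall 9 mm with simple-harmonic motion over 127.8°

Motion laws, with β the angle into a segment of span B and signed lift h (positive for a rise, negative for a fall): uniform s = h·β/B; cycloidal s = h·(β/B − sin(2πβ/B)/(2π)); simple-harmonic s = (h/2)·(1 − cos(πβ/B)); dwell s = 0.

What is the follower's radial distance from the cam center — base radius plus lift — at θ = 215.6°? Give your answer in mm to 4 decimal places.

seg 1 [0°–104.2°] cycloidal, h=23: full span → s += 23 → s = 23.0000
seg 2 [104.2°–210°] uniform, h=12: full span → s += 12 → s = 35.0000
seg 3 [210°–232.2°] uniform, h=25: θ=215.6° here. β=5.6, B=22.2. 25·5.6/22.2 = 6.3063 → s = 41.3063
radial distance = base radius + s = 19 + 41.3063 = 60.3063

60.3063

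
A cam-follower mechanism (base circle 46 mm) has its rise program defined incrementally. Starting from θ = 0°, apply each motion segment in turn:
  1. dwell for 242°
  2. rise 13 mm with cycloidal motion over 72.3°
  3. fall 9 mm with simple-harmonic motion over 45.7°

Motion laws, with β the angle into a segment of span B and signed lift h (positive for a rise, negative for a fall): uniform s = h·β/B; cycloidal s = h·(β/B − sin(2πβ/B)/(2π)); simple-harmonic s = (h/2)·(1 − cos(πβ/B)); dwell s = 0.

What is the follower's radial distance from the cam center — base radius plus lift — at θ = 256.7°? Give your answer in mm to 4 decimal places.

seg 1 [0°–242°] dwell: s stays 0.0000
seg 2 [242°–314.3°] cycloidal, h=13: θ=256.7° here. β=14.7, B=72.3. 13·(0.2033 − sin(2π·0.2033)/(2π)) = 0.6625 → s = 0.6625
radial distance = base radius + s = 46 + 0.6625 = 46.6625

46.6625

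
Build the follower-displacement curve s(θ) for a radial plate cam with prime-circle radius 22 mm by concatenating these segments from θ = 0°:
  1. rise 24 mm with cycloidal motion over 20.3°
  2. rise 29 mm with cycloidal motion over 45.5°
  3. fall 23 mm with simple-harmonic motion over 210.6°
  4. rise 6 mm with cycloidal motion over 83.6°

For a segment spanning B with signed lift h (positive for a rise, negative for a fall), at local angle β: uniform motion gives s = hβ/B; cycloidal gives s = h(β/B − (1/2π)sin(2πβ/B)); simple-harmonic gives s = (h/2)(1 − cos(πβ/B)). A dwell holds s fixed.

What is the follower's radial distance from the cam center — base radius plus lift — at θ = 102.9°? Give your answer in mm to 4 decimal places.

seg 1 [0°–20.3°] cycloidal, h=24: full span → s += 24 → s = 24.0000
seg 2 [20.3°–65.8°] cycloidal, h=29: full span → s += 29 → s = 53.0000
seg 3 [65.8°–276.4°] simple-harmonic, h=-23: θ=102.9° here. β=37.1, B=210.6. -23/2·(1 − cos(π·0.1762)) = -1.7167 → s = 51.2833
radial distance = base radius + s = 22 + 51.2833 = 73.2833

73.2833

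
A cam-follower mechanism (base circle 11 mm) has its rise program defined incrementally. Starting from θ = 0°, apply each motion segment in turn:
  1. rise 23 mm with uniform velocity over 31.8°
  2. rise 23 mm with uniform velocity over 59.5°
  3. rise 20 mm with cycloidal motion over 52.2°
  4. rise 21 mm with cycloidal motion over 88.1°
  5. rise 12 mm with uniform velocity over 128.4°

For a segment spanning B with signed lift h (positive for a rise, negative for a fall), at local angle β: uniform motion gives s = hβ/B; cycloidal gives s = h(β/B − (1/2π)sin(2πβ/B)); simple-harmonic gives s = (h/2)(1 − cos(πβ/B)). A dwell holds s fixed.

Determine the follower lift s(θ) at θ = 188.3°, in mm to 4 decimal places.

seg 1 [0°–31.8°] uniform, h=23: full span → s += 23 → s = 23.0000
seg 2 [31.8°–91.3°] uniform, h=23: full span → s += 23 → s = 46.0000
seg 3 [91.3°–143.5°] cycloidal, h=20: full span → s += 20 → s = 66.0000
seg 4 [143.5°–231.6°] cycloidal, h=21: θ=188.3° here. β=44.8, B=88.1. 21·(0.5085 − sin(2π·0.5085)/(2π)) = 10.8575 → s = 76.8575

76.8575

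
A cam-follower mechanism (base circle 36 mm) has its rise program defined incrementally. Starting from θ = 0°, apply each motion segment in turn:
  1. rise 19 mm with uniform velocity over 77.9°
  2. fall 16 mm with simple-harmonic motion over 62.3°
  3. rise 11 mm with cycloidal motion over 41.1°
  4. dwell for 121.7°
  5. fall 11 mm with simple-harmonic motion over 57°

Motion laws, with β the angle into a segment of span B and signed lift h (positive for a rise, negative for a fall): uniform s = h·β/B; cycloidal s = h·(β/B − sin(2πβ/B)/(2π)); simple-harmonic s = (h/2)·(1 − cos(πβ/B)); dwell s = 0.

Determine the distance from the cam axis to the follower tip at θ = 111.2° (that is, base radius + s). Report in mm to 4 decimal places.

seg 1 [0°–77.9°] uniform, h=19: full span → s += 19 → s = 19.0000
seg 2 [77.9°–140.2°] simple-harmonic, h=-16: θ=111.2° here. β=33.3, B=62.3. -16/2·(1 − cos(π·0.5345)) = -8.8656 → s = 10.1344
radial distance = base radius + s = 36 + 10.1344 = 46.1344

46.1344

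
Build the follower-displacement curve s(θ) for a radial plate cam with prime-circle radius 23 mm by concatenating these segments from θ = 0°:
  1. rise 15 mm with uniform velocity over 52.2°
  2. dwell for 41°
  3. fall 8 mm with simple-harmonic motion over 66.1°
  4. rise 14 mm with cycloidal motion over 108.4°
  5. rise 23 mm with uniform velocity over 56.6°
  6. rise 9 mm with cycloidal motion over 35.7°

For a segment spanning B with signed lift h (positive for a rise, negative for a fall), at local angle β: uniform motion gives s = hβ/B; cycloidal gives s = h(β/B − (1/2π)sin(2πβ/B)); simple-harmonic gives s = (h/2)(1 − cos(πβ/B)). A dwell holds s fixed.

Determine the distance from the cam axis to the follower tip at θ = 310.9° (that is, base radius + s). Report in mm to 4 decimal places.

seg 1 [0°–52.2°] uniform, h=15: full span → s += 15 → s = 15.0000
seg 2 [52.2°–93.2°] dwell: s stays 15.0000
seg 3 [93.2°–159.3°] simple-harmonic, h=-8: full span → s += -8 → s = 7.0000
seg 4 [159.3°–267.7°] cycloidal, h=14: full span → s += 14 → s = 21.0000
seg 5 [267.7°–324.3°] uniform, h=23: θ=310.9° here. β=43.2, B=56.6. 23·43.2/56.6 = 17.5548 → s = 38.5548
radial distance = base radius + s = 23 + 38.5548 = 61.5548

61.5548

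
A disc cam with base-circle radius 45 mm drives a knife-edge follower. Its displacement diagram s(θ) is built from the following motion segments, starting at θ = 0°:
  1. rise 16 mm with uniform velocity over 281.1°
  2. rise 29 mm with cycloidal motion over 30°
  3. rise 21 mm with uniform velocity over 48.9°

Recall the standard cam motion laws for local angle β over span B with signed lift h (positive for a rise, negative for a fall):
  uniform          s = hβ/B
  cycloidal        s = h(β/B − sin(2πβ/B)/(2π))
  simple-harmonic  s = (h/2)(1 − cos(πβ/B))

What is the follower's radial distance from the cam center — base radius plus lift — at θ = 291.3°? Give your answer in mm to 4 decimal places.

seg 1 [0°–281.1°] uniform, h=16: full span → s += 16 → s = 16.0000
seg 2 [281.1°–311.1°] cycloidal, h=29: θ=291.3° here. β=10.2, B=30. 29·(0.3400 − sin(2π·0.3400)/(2π)) = 5.9630 → s = 21.9630
radial distance = base radius + s = 45 + 21.9630 = 66.9630

66.9630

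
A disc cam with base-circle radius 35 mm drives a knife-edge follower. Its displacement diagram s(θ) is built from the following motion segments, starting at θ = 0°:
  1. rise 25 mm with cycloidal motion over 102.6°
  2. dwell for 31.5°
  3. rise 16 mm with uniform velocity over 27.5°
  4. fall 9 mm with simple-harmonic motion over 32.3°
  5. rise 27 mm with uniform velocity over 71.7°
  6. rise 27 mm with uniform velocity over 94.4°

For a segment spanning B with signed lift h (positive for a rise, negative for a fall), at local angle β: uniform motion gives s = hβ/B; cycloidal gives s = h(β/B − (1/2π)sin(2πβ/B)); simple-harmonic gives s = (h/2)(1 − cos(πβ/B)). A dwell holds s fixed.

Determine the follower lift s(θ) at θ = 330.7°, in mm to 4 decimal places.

seg 1 [0°–102.6°] cycloidal, h=25: full span → s += 25 → s = 25.0000
seg 2 [102.6°–134.1°] dwell: s stays 25.0000
seg 3 [134.1°–161.6°] uniform, h=16: full span → s += 16 → s = 41.0000
seg 4 [161.6°–193.9°] simple-harmonic, h=-9: full span → s += -9 → s = 32.0000
seg 5 [193.9°–265.6°] uniform, h=27: full span → s += 27 → s = 59.0000
seg 6 [265.6°–360°] uniform, h=27: θ=330.7° here. β=65.1, B=94.4. 27·65.1/94.4 = 18.6197 → s = 77.6197

77.6197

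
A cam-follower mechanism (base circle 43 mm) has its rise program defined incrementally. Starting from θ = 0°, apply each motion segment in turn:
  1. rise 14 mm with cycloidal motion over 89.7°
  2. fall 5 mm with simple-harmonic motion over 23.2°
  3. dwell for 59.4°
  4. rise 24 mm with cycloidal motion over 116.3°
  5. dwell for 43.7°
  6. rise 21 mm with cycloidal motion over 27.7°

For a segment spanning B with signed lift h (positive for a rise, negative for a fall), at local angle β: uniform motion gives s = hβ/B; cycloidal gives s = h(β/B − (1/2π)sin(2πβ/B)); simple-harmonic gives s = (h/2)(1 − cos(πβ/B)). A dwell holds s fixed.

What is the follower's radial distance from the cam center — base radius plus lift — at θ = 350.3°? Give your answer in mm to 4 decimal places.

seg 1 [0°–89.7°] cycloidal, h=14: full span → s += 14 → s = 14.0000
seg 2 [89.7°–112.9°] simple-harmonic, h=-5: full span → s += -5 → s = 9.0000
seg 3 [112.9°–172.3°] dwell: s stays 9.0000
seg 4 [172.3°–288.6°] cycloidal, h=24: full span → s += 24 → s = 33.0000
seg 5 [288.6°–332.3°] dwell: s stays 33.0000
seg 6 [332.3°–360°] cycloidal, h=21: θ=350.3° here. β=18, B=27.7. 21·(0.6498 − sin(2π·0.6498)/(2π)) = 16.3479 → s = 49.3479
radial distance = base radius + s = 43 + 49.3479 = 92.3479

92.3479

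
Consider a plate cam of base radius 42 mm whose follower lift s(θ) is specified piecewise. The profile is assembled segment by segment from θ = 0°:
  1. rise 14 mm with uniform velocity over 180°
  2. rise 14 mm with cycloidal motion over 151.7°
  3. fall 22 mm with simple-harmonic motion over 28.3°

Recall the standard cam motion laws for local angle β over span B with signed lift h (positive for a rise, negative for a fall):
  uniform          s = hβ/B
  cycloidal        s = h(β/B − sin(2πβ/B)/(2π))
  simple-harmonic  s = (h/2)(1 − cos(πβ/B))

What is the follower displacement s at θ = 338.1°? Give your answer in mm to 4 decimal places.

seg 1 [0°–180°] uniform, h=14: full span → s += 14 → s = 14.0000
seg 2 [180°–331.7°] cycloidal, h=14: full span → s += 14 → s = 28.0000
seg 3 [331.7°–360°] simple-harmonic, h=-22: θ=338.1° here. β=6.4, B=28.3. -22/2·(1 − cos(π·0.2261)) = -2.6614 → s = 25.3386

25.3386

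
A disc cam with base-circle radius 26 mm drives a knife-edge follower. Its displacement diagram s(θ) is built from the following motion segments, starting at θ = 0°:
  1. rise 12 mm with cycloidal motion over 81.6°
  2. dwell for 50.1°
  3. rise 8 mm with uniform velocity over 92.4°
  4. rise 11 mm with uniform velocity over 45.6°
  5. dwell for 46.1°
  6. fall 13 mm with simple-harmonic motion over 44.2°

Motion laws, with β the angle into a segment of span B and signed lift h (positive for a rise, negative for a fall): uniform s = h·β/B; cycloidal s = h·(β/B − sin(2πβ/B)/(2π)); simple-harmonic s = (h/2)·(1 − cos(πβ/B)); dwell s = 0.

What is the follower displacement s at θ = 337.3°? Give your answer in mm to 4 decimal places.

seg 1 [0°–81.6°] cycloidal, h=12: full span → s += 12 → s = 12.0000
seg 2 [81.6°–131.7°] dwell: s stays 12.0000
seg 3 [131.7°–224.1°] uniform, h=8: full span → s += 8 → s = 20.0000
seg 4 [224.1°–269.7°] uniform, h=11: full span → s += 11 → s = 31.0000
seg 5 [269.7°–315.8°] dwell: s stays 31.0000
seg 6 [315.8°–360°] simple-harmonic, h=-13: θ=337.3° here. β=21.5, B=44.2. -13/2·(1 − cos(π·0.4864)) = -6.2229 → s = 24.7771

24.7771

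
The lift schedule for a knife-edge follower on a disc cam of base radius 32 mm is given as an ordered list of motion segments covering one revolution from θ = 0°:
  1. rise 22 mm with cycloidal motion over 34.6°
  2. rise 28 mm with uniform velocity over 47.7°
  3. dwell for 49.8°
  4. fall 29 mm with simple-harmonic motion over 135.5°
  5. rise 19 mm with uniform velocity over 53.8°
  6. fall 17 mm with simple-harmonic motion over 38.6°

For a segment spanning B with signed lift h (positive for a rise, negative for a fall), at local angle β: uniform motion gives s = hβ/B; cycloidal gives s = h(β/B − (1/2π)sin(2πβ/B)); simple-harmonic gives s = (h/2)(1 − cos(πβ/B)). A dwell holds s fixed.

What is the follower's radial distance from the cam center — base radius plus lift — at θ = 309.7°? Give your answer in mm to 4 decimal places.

seg 1 [0°–34.6°] cycloidal, h=22: full span → s += 22 → s = 22.0000
seg 2 [34.6°–82.3°] uniform, h=28: full span → s += 28 → s = 50.0000
seg 3 [82.3°–132.1°] dwell: s stays 50.0000
seg 4 [132.1°–267.6°] simple-harmonic, h=-29: full span → s += -29 → s = 21.0000
seg 5 [267.6°–321.4°] uniform, h=19: θ=309.7° here. β=42.1, B=53.8. 19·42.1/53.8 = 14.8680 → s = 35.8680
radial distance = base radius + s = 32 + 35.8680 = 67.8680

67.8680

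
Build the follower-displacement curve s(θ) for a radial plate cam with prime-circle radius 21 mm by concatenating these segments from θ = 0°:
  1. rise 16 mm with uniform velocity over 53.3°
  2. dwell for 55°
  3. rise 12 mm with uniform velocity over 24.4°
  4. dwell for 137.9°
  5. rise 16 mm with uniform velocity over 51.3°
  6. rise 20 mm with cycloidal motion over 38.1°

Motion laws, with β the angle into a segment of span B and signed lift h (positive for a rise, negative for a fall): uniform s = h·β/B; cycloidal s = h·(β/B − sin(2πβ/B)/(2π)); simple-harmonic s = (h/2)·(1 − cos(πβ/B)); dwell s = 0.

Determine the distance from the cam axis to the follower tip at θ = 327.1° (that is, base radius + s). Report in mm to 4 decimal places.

seg 1 [0°–53.3°] uniform, h=16: full span → s += 16 → s = 16.0000
seg 2 [53.3°–108.3°] dwell: s stays 16.0000
seg 3 [108.3°–132.7°] uniform, h=12: full span → s += 12 → s = 28.0000
seg 4 [132.7°–270.6°] dwell: s stays 28.0000
seg 5 [270.6°–321.9°] uniform, h=16: full span → s += 16 → s = 44.0000
seg 6 [321.9°–360°] cycloidal, h=20: θ=327.1° here. β=5.2, B=38.1. 20·(0.1365 − sin(2π·0.1365)/(2π)) = 0.3225 → s = 44.3225
radial distance = base radius + s = 21 + 44.3225 = 65.3225

65.3225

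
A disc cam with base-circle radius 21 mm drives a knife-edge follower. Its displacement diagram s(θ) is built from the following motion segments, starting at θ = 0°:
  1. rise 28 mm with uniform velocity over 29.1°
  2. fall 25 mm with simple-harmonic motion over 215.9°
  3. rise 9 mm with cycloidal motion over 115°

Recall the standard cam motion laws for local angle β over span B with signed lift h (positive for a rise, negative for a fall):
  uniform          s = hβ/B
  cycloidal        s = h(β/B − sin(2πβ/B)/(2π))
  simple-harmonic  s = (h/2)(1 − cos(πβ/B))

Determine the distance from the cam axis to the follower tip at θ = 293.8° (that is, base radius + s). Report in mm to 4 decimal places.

seg 1 [0°–29.1°] uniform, h=28: full span → s += 28 → s = 28.0000
seg 2 [29.1°–245°] simple-harmonic, h=-25: full span → s += -25 → s = 3.0000
seg 3 [245°–360°] cycloidal, h=9: θ=293.8° here. β=48.8, B=115. 9·(0.4243 − sin(2π·0.4243)/(2π)) = 3.1636 → s = 6.1636
radial distance = base radius + s = 21 + 6.1636 = 27.1636

27.1636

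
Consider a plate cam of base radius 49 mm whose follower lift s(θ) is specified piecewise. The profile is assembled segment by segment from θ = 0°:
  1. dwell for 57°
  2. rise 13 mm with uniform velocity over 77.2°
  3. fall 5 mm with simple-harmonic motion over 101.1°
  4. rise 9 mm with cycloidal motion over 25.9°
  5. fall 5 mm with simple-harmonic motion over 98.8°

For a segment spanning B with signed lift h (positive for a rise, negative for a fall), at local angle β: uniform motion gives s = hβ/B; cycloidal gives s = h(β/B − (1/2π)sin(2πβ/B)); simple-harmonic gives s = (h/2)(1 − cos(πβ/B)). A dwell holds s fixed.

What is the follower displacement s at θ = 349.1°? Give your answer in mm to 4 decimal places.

seg 1 [0°–57°] dwell: s stays 0.0000
seg 2 [57°–134.2°] uniform, h=13: full span → s += 13 → s = 13.0000
seg 3 [134.2°–235.3°] simple-harmonic, h=-5: full span → s += -5 → s = 8.0000
seg 4 [235.3°–261.2°] cycloidal, h=9: full span → s += 9 → s = 17.0000
seg 5 [261.2°–360°] simple-harmonic, h=-5: θ=349.1° here. β=87.9, B=98.8. -5/2·(1 − cos(π·0.8897)) = -4.8513 → s = 12.1487

12.1487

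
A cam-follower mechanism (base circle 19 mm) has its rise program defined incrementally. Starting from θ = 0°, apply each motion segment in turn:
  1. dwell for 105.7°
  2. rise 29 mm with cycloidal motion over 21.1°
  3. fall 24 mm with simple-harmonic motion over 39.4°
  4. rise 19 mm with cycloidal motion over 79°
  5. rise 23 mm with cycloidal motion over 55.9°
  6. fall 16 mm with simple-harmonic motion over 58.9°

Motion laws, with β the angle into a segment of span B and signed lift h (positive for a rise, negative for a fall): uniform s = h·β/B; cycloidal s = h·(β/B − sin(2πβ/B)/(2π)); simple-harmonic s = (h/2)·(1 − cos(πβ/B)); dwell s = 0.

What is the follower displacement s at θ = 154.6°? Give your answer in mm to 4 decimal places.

seg 1 [0°–105.7°] dwell: s stays 0.0000
seg 2 [105.7°–126.8°] cycloidal, h=29: full span → s += 29 → s = 29.0000
seg 3 [126.8°–166.2°] simple-harmonic, h=-24: θ=154.6° here. β=27.8, B=39.4. -24/2·(1 − cos(π·0.7056)) = -19.2226 → s = 9.7774

9.7774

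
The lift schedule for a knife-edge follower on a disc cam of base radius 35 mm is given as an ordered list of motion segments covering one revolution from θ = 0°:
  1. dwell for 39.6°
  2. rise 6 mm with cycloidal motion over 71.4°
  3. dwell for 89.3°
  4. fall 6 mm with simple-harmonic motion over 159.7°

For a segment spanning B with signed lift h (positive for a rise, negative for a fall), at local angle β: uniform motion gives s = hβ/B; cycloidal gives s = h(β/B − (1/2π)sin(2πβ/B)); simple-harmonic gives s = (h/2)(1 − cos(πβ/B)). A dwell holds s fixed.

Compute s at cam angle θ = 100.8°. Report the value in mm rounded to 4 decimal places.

seg 1 [0°–39.6°] dwell: s stays 0.0000
seg 2 [39.6°–111°] cycloidal, h=6: θ=100.8° here. β=61.2, B=71.4. 6·(0.8571 − sin(2π·0.8571)/(2π)) = 5.8895 → s = 5.8895

5.8895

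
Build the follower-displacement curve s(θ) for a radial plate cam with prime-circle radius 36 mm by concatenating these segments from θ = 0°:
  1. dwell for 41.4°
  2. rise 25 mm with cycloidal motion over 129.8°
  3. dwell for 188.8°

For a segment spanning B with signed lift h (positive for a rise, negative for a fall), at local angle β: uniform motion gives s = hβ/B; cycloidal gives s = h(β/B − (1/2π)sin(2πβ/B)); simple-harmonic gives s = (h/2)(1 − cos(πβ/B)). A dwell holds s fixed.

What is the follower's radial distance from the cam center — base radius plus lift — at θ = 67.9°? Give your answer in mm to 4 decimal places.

seg 1 [0°–41.4°] dwell: s stays 0.0000
seg 2 [41.4°–171.2°] cycloidal, h=25: θ=67.9° here. β=26.5, B=129.8. 25·(0.2042 − sin(2π·0.2042)/(2π)) = 1.2890 → s = 1.2890
radial distance = base radius + s = 36 + 1.2890 = 37.2890

37.2890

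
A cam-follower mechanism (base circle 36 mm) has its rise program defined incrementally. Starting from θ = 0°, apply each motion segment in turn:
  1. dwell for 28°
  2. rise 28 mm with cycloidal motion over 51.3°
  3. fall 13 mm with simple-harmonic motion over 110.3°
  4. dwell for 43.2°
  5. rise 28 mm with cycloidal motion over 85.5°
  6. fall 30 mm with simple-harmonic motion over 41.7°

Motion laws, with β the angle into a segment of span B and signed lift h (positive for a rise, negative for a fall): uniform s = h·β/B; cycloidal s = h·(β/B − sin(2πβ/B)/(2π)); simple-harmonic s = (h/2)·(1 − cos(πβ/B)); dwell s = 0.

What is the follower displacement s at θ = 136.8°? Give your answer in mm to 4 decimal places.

seg 1 [0°–28°] dwell: s stays 0.0000
seg 2 [28°–79.3°] cycloidal, h=28: full span → s += 28 → s = 28.0000
seg 3 [79.3°–189.6°] simple-harmonic, h=-13: θ=136.8° here. β=57.5, B=110.3. -13/2·(1 − cos(π·0.5213)) = -6.9347 → s = 21.0653

21.0653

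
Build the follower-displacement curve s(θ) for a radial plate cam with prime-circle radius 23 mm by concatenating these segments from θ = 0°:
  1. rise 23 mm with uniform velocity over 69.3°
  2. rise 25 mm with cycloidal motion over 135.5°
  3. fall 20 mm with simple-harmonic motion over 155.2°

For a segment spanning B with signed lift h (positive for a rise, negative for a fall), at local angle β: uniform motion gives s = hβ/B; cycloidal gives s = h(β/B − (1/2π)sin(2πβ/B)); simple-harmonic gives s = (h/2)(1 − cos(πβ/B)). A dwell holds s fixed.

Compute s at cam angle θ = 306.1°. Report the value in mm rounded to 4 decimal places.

seg 1 [0°–69.3°] uniform, h=23: full span → s += 23 → s = 23.0000
seg 2 [69.3°–204.8°] cycloidal, h=25: full span → s += 25 → s = 48.0000
seg 3 [204.8°–360°] simple-harmonic, h=-20: θ=306.1° here. β=101.3, B=155.2. -20/2·(1 − cos(π·0.6527)) = -14.6155 → s = 33.3845

33.3845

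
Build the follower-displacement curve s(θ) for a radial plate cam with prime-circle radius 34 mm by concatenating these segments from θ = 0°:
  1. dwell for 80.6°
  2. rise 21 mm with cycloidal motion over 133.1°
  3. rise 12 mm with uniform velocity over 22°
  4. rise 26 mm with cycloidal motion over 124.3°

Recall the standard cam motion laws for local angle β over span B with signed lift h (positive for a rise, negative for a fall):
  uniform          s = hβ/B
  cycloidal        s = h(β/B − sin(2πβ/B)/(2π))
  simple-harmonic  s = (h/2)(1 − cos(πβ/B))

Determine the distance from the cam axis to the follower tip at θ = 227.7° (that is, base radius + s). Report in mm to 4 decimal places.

seg 1 [0°–80.6°] dwell: s stays 0.0000
seg 2 [80.6°–213.7°] cycloidal, h=21: full span → s += 21 → s = 21.0000
seg 3 [213.7°–235.7°] uniform, h=12: θ=227.7° here. β=14, B=22. 12·14/22 = 7.6364 → s = 28.6364
radial distance = base radius + s = 34 + 28.6364 = 62.6364

62.6364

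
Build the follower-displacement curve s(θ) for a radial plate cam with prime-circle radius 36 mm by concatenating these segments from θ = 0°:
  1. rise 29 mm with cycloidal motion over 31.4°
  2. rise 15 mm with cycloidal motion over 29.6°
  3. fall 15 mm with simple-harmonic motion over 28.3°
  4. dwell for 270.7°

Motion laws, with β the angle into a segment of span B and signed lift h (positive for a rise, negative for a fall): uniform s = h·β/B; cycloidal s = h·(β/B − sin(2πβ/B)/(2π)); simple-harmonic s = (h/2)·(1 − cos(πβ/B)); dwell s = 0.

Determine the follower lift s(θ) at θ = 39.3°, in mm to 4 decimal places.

seg 1 [0°–31.4°] cycloidal, h=29: full span → s += 29 → s = 29.0000
seg 2 [31.4°–61°] cycloidal, h=15: θ=39.3° here. β=7.9, B=29.6. 15·(0.2669 − sin(2π·0.2669)/(2π)) = 1.6295 → s = 30.6295

30.6295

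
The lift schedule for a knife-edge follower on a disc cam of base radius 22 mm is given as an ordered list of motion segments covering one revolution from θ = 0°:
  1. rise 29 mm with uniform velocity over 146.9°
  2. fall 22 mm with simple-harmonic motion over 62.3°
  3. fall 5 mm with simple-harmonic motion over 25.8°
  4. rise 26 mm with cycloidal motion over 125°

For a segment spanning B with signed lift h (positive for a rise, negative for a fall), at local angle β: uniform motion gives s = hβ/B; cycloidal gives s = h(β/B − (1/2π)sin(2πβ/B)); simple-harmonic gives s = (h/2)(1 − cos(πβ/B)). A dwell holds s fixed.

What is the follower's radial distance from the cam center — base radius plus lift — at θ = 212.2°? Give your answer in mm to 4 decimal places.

seg 1 [0°–146.9°] uniform, h=29: full span → s += 29 → s = 29.0000
seg 2 [146.9°–209.2°] simple-harmonic, h=-22: full span → s += -22 → s = 7.0000
seg 3 [209.2°–235°] simple-harmonic, h=-5: θ=212.2° here. β=3, B=25.8. -5/2·(1 − cos(π·0.1163)) = -0.1650 → s = 6.8350
radial distance = base radius + s = 22 + 6.8350 = 28.8350

28.8350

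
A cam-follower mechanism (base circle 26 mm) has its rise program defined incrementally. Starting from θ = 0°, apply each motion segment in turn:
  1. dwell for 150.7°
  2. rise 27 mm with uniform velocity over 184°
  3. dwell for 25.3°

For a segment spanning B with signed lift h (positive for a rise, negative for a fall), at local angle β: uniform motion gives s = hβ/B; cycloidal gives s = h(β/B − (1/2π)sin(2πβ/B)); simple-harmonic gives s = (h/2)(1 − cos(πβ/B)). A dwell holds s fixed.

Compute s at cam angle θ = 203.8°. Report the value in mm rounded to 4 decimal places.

seg 1 [0°–150.7°] dwell: s stays 0.0000
seg 2 [150.7°–334.7°] uniform, h=27: θ=203.8° here. β=53.1, B=184. 27·53.1/184 = 7.7918 → s = 7.7918

7.7918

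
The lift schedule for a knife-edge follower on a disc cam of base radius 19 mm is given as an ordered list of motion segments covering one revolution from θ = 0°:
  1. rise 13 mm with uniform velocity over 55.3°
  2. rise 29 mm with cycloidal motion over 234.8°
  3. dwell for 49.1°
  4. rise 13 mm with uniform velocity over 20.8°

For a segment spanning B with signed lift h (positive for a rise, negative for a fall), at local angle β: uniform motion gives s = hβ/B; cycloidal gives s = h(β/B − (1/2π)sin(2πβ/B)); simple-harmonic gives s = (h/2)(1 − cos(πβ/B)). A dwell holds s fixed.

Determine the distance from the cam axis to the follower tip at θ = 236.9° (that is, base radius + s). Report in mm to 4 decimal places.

seg 1 [0°–55.3°] uniform, h=13: full span → s += 13 → s = 13.0000
seg 2 [55.3°–290.1°] cycloidal, h=29: θ=236.9° here. β=181.6, B=234.8. 29·(0.7734 − sin(2π·0.7734)/(2π)) = 26.9949 → s = 39.9949
radial distance = base radius + s = 19 + 39.9949 = 58.9949

58.9949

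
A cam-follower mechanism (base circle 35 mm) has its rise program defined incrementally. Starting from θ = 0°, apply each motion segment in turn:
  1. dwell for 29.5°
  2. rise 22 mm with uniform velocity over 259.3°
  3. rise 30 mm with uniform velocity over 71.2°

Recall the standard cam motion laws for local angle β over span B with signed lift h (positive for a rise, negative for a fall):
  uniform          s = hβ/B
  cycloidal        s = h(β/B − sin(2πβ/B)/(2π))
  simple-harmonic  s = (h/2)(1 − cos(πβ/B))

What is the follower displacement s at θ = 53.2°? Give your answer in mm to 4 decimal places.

seg 1 [0°–29.5°] dwell: s stays 0.0000
seg 2 [29.5°–288.8°] uniform, h=22: θ=53.2° here. β=23.7, B=259.3. 22·23.7/259.3 = 2.0108 → s = 2.0108

2.0108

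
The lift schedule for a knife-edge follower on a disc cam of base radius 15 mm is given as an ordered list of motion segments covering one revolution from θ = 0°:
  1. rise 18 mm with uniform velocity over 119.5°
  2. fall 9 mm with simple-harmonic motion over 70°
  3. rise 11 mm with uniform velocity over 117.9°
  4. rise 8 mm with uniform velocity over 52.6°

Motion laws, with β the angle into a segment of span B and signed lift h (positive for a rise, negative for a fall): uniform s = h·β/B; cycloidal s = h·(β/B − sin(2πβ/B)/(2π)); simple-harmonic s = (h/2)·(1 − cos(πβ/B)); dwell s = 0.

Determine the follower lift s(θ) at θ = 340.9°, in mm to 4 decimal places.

seg 1 [0°–119.5°] uniform, h=18: full span → s += 18 → s = 18.0000
seg 2 [119.5°–189.5°] simple-harmonic, h=-9: full span → s += -9 → s = 9.0000
seg 3 [189.5°–307.4°] uniform, h=11: full span → s += 11 → s = 20.0000
seg 4 [307.4°–360°] uniform, h=8: θ=340.9° here. β=33.5, B=52.6. 8·33.5/52.6 = 5.0951 → s = 25.0951

25.0951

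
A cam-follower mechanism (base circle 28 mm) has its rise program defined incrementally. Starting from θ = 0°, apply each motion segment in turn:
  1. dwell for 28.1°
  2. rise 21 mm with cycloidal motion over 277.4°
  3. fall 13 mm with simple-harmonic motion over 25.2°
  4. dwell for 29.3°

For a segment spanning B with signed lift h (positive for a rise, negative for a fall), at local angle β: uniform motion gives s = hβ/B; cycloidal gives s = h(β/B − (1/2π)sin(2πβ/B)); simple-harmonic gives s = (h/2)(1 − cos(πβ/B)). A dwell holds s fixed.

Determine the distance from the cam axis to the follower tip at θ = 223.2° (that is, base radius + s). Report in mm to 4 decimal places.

seg 1 [0°–28.1°] dwell: s stays 0.0000
seg 2 [28.1°–305.5°] cycloidal, h=21: θ=223.2° here. β=195.1, B=277.4. 21·(0.7033 − sin(2π·0.7033)/(2π)) = 17.9691 → s = 17.9691
radial distance = base radius + s = 28 + 17.9691 = 45.9691

45.9691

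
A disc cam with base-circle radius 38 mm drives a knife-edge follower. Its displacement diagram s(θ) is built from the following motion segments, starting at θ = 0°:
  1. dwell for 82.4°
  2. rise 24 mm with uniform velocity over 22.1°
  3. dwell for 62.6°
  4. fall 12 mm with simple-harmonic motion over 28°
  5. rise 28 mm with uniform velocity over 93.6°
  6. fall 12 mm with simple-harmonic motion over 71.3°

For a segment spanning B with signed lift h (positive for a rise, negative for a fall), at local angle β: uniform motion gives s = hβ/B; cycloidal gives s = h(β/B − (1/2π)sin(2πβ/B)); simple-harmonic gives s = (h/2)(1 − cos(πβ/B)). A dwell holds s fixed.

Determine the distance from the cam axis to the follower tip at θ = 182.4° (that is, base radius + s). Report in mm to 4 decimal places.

seg 1 [0°–82.4°] dwell: s stays 0.0000
seg 2 [82.4°–104.5°] uniform, h=24: full span → s += 24 → s = 24.0000
seg 3 [104.5°–167.1°] dwell: s stays 24.0000
seg 4 [167.1°–195.1°] simple-harmonic, h=-12: θ=182.4° here. β=15.3, B=28. -12/2·(1 − cos(π·0.5464)) = -6.8721 → s = 17.1279
radial distance = base radius + s = 38 + 17.1279 = 55.1279

55.1279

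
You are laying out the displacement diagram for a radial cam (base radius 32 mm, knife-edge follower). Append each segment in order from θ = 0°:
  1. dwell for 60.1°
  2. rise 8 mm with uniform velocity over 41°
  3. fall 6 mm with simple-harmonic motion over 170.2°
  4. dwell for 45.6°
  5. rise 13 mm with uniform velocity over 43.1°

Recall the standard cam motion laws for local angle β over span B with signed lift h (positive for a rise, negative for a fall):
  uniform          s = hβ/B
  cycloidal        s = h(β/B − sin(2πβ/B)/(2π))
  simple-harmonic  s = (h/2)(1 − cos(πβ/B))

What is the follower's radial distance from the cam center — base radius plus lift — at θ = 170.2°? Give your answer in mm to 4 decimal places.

seg 1 [0°–60.1°] dwell: s stays 0.0000
seg 2 [60.1°–101.1°] uniform, h=8: full span → s += 8 → s = 8.0000
seg 3 [101.1°–271.3°] simple-harmonic, h=-6: θ=170.2° here. β=69.1, B=170.2. -6/2·(1 − cos(π·0.4060)) = -2.1268 → s = 5.8732
radial distance = base radius + s = 32 + 5.8732 = 37.8732

37.8732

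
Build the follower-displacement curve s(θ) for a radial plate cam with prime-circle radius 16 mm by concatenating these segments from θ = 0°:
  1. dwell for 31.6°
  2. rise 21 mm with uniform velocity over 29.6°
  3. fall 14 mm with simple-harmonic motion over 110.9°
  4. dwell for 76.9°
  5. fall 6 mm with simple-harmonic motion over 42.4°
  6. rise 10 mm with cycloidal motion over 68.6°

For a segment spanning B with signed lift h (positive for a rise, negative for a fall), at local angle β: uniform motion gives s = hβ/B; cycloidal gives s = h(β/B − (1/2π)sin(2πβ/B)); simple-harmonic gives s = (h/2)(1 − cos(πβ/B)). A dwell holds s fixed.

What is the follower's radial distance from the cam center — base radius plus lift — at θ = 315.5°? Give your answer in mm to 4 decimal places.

seg 1 [0°–31.6°] dwell: s stays 0.0000
seg 2 [31.6°–61.2°] uniform, h=21: full span → s += 21 → s = 21.0000
seg 3 [61.2°–172.1°] simple-harmonic, h=-14: full span → s += -14 → s = 7.0000
seg 4 [172.1°–249°] dwell: s stays 7.0000
seg 5 [249°–291.4°] simple-harmonic, h=-6: full span → s += -6 → s = 1.0000
seg 6 [291.4°–360°] cycloidal, h=10: θ=315.5° here. β=24.1, B=68.6. 10·(0.3513 − sin(2π·0.3513)/(2π)) = 2.2333 → s = 3.2333
radial distance = base radius + s = 16 + 3.2333 = 19.2333

19.2333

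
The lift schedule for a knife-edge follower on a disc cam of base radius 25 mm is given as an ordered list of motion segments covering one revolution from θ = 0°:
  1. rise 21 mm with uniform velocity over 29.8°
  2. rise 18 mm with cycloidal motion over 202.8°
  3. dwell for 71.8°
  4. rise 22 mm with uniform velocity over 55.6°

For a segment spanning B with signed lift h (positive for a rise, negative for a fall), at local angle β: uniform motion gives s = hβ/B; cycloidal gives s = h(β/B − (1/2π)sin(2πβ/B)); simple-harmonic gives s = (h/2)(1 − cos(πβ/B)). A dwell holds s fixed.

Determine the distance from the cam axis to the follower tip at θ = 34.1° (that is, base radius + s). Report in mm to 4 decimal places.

seg 1 [0°–29.8°] uniform, h=21: full span → s += 21 → s = 21.0000
seg 2 [29.8°–232.6°] cycloidal, h=18: θ=34.1° here. β=4.3, B=202.8. 18·(0.0212 − sin(2π·0.0212)/(2π)) = 0.0011 → s = 21.0011
radial distance = base radius + s = 25 + 21.0011 = 46.0011

46.0011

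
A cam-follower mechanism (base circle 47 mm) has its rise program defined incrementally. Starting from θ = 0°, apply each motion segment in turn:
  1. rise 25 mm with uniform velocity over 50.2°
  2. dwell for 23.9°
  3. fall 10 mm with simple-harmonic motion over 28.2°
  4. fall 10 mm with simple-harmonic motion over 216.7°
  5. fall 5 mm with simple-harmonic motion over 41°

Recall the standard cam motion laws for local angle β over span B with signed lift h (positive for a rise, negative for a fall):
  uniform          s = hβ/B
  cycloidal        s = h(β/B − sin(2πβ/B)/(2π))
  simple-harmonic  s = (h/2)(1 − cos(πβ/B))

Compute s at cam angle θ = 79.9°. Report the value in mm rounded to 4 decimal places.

seg 1 [0°–50.2°] uniform, h=25: full span → s += 25 → s = 25.0000
seg 2 [50.2°–74.1°] dwell: s stays 25.0000
seg 3 [74.1°–102.3°] simple-harmonic, h=-10: θ=79.9° here. β=5.8, B=28.2. -10/2·(1 − cos(π·0.2057)) = -1.0079 → s = 23.9921

23.9921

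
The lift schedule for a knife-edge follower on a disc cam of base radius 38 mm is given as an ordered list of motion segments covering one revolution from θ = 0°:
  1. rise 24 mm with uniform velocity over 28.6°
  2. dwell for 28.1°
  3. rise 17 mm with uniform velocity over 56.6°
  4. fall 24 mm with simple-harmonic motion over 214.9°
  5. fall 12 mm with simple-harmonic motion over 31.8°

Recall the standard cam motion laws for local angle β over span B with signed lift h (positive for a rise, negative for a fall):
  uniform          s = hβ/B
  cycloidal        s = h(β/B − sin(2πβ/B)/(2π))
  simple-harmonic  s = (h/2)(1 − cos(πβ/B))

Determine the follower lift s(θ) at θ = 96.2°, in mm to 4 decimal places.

seg 1 [0°–28.6°] uniform, h=24: full span → s += 24 → s = 24.0000
seg 2 [28.6°–56.7°] dwell: s stays 24.0000
seg 3 [56.7°–113.3°] uniform, h=17: θ=96.2° here. β=39.5, B=56.6. 17·39.5/56.6 = 11.8640 → s = 35.8640

35.8640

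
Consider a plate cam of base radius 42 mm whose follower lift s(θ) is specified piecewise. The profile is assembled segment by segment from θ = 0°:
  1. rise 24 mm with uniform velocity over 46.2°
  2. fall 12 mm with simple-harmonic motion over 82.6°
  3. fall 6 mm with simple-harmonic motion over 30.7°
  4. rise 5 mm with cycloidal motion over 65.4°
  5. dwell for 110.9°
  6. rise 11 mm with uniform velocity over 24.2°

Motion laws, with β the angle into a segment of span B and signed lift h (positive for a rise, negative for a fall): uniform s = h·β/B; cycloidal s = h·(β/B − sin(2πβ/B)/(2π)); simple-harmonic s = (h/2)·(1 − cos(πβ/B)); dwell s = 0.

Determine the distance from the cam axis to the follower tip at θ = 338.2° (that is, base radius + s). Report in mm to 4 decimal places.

seg 1 [0°–46.2°] uniform, h=24: full span → s += 24 → s = 24.0000
seg 2 [46.2°–128.8°] simple-harmonic, h=-12: full span → s += -12 → s = 12.0000
seg 3 [128.8°–159.5°] simple-harmonic, h=-6: full span → s += -6 → s = 6.0000
seg 4 [159.5°–224.9°] cycloidal, h=5: full span → s += 5 → s = 11.0000
seg 5 [224.9°–335.8°] dwell: s stays 11.0000
seg 6 [335.8°–360°] uniform, h=11: θ=338.2° here. β=2.4, B=24.2. 11·2.4/24.2 = 1.0909 → s = 12.0909
radial distance = base radius + s = 42 + 12.0909 = 54.0909

54.0909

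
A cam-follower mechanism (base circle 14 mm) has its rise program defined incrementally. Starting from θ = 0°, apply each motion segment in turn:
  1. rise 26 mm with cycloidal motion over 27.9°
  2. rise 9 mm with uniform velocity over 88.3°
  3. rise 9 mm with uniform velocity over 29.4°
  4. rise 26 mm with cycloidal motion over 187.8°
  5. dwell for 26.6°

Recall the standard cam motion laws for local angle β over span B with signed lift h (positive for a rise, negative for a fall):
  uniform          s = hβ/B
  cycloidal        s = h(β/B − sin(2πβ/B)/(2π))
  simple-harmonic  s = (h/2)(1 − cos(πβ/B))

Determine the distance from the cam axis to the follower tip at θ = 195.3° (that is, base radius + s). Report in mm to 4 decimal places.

seg 1 [0°–27.9°] cycloidal, h=26: full span → s += 26 → s = 26.0000
seg 2 [27.9°–116.2°] uniform, h=9: full span → s += 9 → s = 35.0000
seg 3 [116.2°–145.6°] uniform, h=9: full span → s += 9 → s = 44.0000
seg 4 [145.6°–333.4°] cycloidal, h=26: θ=195.3° here. β=49.7, B=187.8. 26·(0.2646 − sin(2π·0.2646)/(2π)) = 2.7602 → s = 46.7602
radial distance = base radius + s = 14 + 46.7602 = 60.7602

60.7602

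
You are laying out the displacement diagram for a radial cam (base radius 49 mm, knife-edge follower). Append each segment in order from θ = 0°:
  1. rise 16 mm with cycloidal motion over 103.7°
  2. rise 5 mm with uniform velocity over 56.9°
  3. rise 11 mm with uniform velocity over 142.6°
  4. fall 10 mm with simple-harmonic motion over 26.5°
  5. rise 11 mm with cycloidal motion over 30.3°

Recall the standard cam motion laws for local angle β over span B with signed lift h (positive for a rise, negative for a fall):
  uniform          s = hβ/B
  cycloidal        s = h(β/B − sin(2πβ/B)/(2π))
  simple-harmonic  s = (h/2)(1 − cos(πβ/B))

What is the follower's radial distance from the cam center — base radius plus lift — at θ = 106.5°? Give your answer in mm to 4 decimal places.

seg 1 [0°–103.7°] cycloidal, h=16: full span → s += 16 → s = 16.0000
seg 2 [103.7°–160.6°] uniform, h=5: θ=106.5° here. β=2.8, B=56.9. 5·2.8/56.9 = 0.2460 → s = 16.2460
radial distance = base radius + s = 49 + 16.2460 = 65.2460

65.2460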